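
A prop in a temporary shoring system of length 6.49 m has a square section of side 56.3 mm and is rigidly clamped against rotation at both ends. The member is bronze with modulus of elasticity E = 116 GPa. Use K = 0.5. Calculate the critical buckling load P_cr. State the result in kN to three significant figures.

P_cr ≈ 91.0 kN

I = a⁴/12 = 56.3⁴/12 = 8.372×10^5 mm⁴
I = 8.372×10^5 mm⁴ = 8.372×10^-7 m⁴
Effective length L_e = K·L = 0.5 × 6.49 = 3.245 m
P_cr = π²EI / L_e² = π² × 116×10⁹ × 8.372×10^-7 / 3.245² = 9.103×10^4 N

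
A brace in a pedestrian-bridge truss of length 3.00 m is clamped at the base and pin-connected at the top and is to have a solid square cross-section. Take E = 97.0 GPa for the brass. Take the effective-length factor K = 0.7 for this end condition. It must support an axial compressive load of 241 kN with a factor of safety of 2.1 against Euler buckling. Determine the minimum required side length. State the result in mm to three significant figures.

Required P_cr = n·P = 2.1 × 241 = 506.1 kN
L_e = K·L = 0.7 × 3.00 = 2.100 m
Required I = P_cr·L_e²/(π²E) = 5.061×10^5 × 2.100² / (π² × 9.70×10^10) = 2.331×10^-6 m⁴
I_req = 2.331×10^6 mm⁴
Solid square: I = a⁴/12  ⇒  a = (12I)^(1/4) = (12×2.331×10^6)^(1/4) = 72.7 mm

a ≈ 72.7 mm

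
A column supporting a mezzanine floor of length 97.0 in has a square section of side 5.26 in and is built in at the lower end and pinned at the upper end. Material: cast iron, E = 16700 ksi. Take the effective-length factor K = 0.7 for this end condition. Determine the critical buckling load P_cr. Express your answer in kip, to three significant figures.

P_cr ≈ 2280 kip

I = a⁴/12 = 5.26⁴/12 = 63.79 in⁴
Effective length L_e = K·L = 0.7 × 97.0 = 67.90 in
P_cr = π²EI / L_e² = π² × 16700×10³ × 63.79 / 67.90² = 2.281×10^6 lb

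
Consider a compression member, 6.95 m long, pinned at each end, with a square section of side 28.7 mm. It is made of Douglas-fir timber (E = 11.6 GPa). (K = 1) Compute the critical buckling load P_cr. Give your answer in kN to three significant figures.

P_cr ≈ 0.134 kN

I = a⁴/12 = 28.7⁴/12 = 5.654×10^4 mm⁴
I = 5.654×10^4 mm⁴ = 5.654×10^-8 m⁴
Effective length L_e = K·L = 1 × 6.95 = 6.950 m
P_cr = π²EI / L_e² = π² × 11.6×10⁹ × 5.654×10^-8 / 6.950² = 134.0 N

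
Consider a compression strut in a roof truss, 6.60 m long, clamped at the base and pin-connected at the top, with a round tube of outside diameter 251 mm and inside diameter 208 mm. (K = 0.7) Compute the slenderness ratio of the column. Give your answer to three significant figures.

λ ≈ 56.7

d_o = 251 mm, d_i = 208 mm
I = π(d_o⁴ − d_i⁴)/64 = π(251⁴ − 208.0⁴)/64 = 1.030×10^8 mm⁴
A = 1.550×10^4 mm²;  r_min = √(I/A) = √(1.030×10^8/1.550×10^4) = 81.50 mm
L_e = K·L = 0.7 × 6.60 m = 4.620 m = 4620.0 mm
λ = L_e / r_min = 4620.0 / 81.50 = 56.7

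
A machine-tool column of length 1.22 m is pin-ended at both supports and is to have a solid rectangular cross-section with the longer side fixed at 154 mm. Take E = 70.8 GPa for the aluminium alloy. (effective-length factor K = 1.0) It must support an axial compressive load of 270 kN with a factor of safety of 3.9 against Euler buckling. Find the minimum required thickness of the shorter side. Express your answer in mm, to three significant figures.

b ≈ 55.9 mm

Required P_cr = n·P = 3.9 × 270 = 1053 kN
L_e = K·L = 1 × 1.22 = 1.220 m
Required I = P_cr·L_e²/(π²E) = 1.053×10^6 × 1.220² / (π² × 7.08×10^10) = 2.243×10^-6 m⁴
I_req = 2.243×10^6 mm⁴
Rectangle, weak axis: I_min = h·b³/12 with h = 154 mm fixed  ⇒  b = (12I/h)^(1/3) = 55.9 mm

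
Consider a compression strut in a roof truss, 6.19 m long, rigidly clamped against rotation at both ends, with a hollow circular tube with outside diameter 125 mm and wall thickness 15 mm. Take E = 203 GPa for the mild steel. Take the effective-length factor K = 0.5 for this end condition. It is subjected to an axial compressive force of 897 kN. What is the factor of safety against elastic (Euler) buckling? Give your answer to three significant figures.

n ≈ 1.86

Inner diameter d_i = 125 − 2×15 = 95.00 mm
I = π(d_o⁴ − d_i⁴)/64 = π(125⁴ − 95.00⁴)/64 = 7.986×10^6 mm⁴
I = 7.986×10^6 mm⁴ = 7.986×10^-6 m⁴
Effective length L_e = K·L = 0.5 × 6.19 = 3.095 m
P_cr = π²EI / L_e² = π² × 203×10⁹ × 7.986×10^-6 / 3.095² = 1.670×10^6 N
Factor of safety n = P_cr / P = 1670.3 / 897 = 1.86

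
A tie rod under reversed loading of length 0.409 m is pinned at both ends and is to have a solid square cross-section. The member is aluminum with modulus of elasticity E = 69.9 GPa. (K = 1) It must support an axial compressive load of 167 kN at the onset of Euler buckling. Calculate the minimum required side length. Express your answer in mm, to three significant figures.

L_e = K·L = 1 × 0.409 = 0.4090 m
Required I = P_cr·L_e²/(π²E) = 1.670×10^5 × 0.4090² / (π² × 6.99×10^10) = 4.049×10^-8 m⁴
I_req = 4.049×10^4 mm⁴
Solid square: I = a⁴/12  ⇒  a = (12I)^(1/4) = (12×4.049×10^4)^(1/4) = 26.4 mm

a ≈ 26.4 mm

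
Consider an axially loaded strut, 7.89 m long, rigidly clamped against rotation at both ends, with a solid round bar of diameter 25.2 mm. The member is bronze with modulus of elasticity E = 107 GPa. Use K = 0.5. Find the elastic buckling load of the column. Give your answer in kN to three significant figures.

P_cr ≈ 1.34 kN

I = πd⁴/64 = π×25.2⁴/64 = 1.980×10^4 mm⁴
I = 1.980×10^4 mm⁴ = 1.980×10^-8 m⁴
Effective length L_e = K·L = 0.5 × 7.89 = 3.945 m
P_cr = π²EI / L_e² = π² × 107×10⁹ × 1.980×10^-8 / 3.945² = 1.343×10^3 N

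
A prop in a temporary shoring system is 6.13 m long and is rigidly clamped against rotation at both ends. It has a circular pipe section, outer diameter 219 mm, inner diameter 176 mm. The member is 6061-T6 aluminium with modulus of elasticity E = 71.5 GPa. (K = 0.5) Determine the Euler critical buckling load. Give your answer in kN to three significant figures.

d_o = 219 mm, d_i = 176 mm
I = π(d_o⁴ − d_i⁴)/64 = π(219⁴ − 176.0⁴)/64 = 6.581×10^7 mm⁴
I = 6.581×10^7 mm⁴ = 6.581×10^-5 m⁴
Effective length L_e = K·L = 0.5 × 6.13 = 3.065 m
P_cr = π²EI / L_e² = π² × 71.5×10⁹ × 6.581×10^-5 / 3.065² = 4.944×10^6 N

P_cr ≈ 4940 kN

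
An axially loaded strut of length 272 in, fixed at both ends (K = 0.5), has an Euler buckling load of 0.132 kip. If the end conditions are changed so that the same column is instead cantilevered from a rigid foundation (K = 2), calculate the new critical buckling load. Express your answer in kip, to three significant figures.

P_cr ≈ 0.00825 kip

P_cr ∝ 1/K², so P_cr,new = P_cr,old × (K_old/K_new)² = 0.132 × (0.5/2)²
= 0.132 × 0.06250 = 0.00825 kip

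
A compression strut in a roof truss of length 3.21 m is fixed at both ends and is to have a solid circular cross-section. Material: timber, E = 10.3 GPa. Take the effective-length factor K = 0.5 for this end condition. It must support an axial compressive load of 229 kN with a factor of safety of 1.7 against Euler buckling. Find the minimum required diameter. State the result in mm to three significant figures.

Required P_cr = n·P = 1.7 × 229 = 389.3 kN
L_e = K·L = 0.5 × 3.21 = 1.605 m
Required I = P_cr·L_e²/(π²E) = 3.893×10^5 × 1.605² / (π² × 1.03×10^10) = 9.865×10^-6 m⁴
I_req = 9.865×10^6 mm⁴
Solid circle: I = πd⁴/64  ⇒  d = (64I/π)^(1/4) = (64×9.865×10^6/π)^(1/4) = 119 mm

d ≈ 119 mm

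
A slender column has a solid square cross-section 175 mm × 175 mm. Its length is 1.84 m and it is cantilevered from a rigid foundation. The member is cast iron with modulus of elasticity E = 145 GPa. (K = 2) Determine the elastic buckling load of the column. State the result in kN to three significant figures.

I = a⁴/12 = 175⁴/12 = 7.816×10^7 mm⁴
I = 7.816×10^7 mm⁴ = 7.816×10^-5 m⁴
Effective length L_e = K·L = 2 × 1.84 = 3.680 m
P_cr = π²EI / L_e² = π² × 145×10⁹ × 7.816×10^-5 / 3.680² = 8.259×10^6 N

P_cr ≈ 8260 kN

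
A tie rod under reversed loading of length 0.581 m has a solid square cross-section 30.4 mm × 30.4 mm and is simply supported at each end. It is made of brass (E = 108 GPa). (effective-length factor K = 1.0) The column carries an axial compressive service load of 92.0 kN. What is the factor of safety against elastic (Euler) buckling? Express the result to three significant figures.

I = a⁴/12 = 30.4⁴/12 = 7.117×10^4 mm⁴
I = 7.117×10^4 mm⁴ = 7.117×10^-8 m⁴
Effective length L_e = K·L = 1 × 0.581 = 0.5810 m
P_cr = π²EI / L_e² = π² × 108×10⁹ × 7.117×10^-8 / 0.5810² = 2.247×10^5 N
Factor of safety n = P_cr / P = 224.74 / 92.0 = 2.44

n ≈ 2.44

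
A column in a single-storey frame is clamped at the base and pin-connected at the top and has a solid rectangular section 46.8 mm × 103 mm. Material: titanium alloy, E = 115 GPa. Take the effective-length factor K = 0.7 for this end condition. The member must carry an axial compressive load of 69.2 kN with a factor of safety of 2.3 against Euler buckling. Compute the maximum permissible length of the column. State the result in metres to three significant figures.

L_max ≈ 3.58 m

Buckling occurs about the weak axis: I_min = h·b³/12 with b = 46.8 mm (the shorter side).
I_min = 103×46.8³/12 = 8.798×10^5 mm⁴
I = 8.798×10^-7 m⁴
Required critical load P_cr = n·P = 2.3 × 69.2 = 159.2 kN = 1.592×10^5 N
From P_cr = π²EI/(K·L)²:  L = (1/K)·√(π²EI/P_cr) = (1/0.7)·√(π²×1.15×10^11×8.798×10^-7/1.592×10^5)
L = 3.58 m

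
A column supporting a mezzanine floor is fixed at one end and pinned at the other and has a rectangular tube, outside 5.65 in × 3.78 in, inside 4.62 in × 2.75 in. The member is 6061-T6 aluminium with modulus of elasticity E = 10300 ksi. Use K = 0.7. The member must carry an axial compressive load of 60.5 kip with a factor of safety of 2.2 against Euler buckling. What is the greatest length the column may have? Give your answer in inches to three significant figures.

Weak-axis I_min = (h_o·b_o³ − h_i·b_i³)/12 with b_o = 3.78, b_i = 2.750 in (shorter outer/inner sides).
I_min = (5.65×3.78³ − 4.620×2.750³)/12 = 17.42 in⁴
Required critical load P_cr = n·P = 2.2 × 60.5 = 133.1 kip = 1.331×10^5 lb
From P_cr = π²EI/(K·L)²:  L = (1/K)·√(π²EI/P_cr) = (1/0.7)·√(π²×1.03×10^7×17.42/1.331×10^5)
L = 165 in

L_max ≈ 165 in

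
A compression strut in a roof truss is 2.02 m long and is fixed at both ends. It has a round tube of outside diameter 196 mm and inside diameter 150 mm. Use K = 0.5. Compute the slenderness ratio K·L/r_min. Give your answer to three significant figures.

d_o = 196 mm, d_i = 150 mm
I = π(d_o⁴ − d_i⁴)/64 = π(196⁴ − 150.0⁴)/64 = 4.759×10^7 mm⁴
A = 1.250×10^4 mm²;  r_min = √(I/A) = √(4.759×10^7/1.250×10^4) = 61.70 mm
L_e = K·L = 0.5 × 2.02 m = 1.010 m = 1010.0 mm
λ = L_e / r_min = 1010.0 / 61.70 = 16.4

λ ≈ 16.4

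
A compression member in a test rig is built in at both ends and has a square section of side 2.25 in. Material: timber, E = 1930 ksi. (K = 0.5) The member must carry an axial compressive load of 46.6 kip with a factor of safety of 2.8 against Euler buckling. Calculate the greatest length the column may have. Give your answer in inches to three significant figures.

L_max ≈ 35.3 in

I = a⁴/12 = 2.25⁴/12 = 2.136 in⁴
Required critical load P_cr = n·P = 2.8 × 46.6 = 130.5 kip = 1.305×10^5 lb
From P_cr = π²EI/(K·L)²:  L = (1/K)·√(π²EI/P_cr) = (1/0.5)·√(π²×1.93×10^6×2.136/1.305×10^5)
L = 35.3 in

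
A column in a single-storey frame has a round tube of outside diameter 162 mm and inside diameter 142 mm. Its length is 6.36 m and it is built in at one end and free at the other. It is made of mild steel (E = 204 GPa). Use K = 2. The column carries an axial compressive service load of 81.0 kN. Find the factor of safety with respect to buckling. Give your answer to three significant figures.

d_o = 162 mm, d_i = 142 mm
I = π(d_o⁴ − d_i⁴)/64 = π(162⁴ − 142.0⁴)/64 = 1.385×10^7 mm⁴
I = 1.385×10^7 mm⁴ = 1.385×10^-5 m⁴
Effective length L_e = K·L = 2 × 6.36 = 12.72 m
P_cr = π²EI / L_e² = π² × 204×10⁹ × 1.385×10^-5 / 12.72² = 1.724×10^5 N
Factor of safety n = P_cr / P = 172.35 / 81.0 = 2.13

n ≈ 2.13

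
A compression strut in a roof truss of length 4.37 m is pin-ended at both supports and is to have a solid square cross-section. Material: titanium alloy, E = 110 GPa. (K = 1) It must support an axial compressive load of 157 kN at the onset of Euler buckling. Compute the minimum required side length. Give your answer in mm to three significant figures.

L_e = K·L = 1 × 4.37 = 4.370 m
Required I = P_cr·L_e²/(π²E) = 1.570×10^5 × 4.370² / (π² × 1.10×10^11) = 2.762×10^-6 m⁴
I_req = 2.762×10^6 mm⁴
Solid square: I = a⁴/12  ⇒  a = (12I)^(1/4) = (12×2.762×10^6)^(1/4) = 75.9 mm

a ≈ 75.9 mm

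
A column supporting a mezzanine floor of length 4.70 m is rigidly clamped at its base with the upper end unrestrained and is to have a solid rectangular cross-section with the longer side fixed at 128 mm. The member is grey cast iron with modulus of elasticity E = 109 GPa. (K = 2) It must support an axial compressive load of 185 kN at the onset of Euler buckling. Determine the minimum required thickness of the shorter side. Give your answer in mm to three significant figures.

L_e = K·L = 2 × 4.70 = 9.400 m
Required I = P_cr·L_e²/(π²E) = 1.850×10^5 × 9.400² / (π² × 1.09×10^11) = 1.520×10^-5 m⁴
I_req = 1.520×10^7 mm⁴
Rectangle, weak axis: I_min = h·b³/12 with h = 128 mm fixed  ⇒  b = (12I/h)^(1/3) = 113 mm

b ≈ 113 mm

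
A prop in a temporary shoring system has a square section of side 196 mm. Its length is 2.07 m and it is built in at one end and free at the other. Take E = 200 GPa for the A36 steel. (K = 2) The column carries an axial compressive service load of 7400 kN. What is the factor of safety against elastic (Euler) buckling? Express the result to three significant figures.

I = a⁴/12 = 196⁴/12 = 1.230×10^8 mm⁴
I = 1.230×10^8 mm⁴ = 1.230×10^-4 m⁴
Effective length L_e = K·L = 2 × 2.07 = 4.140 m
P_cr = π²EI / L_e² = π² × 200×10⁹ × 1.230×10^-4 / 4.140² = 1.416×10^7 N
Factor of safety n = P_cr / P = 14164 / 7400 = 1.91

n ≈ 1.91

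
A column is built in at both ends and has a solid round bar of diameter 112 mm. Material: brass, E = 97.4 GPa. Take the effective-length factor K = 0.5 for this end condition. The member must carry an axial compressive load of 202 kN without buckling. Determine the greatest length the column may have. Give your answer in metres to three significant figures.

L_max ≈ 12.1 m

I = πd⁴/64 = π×112⁴/64 = 7.724×10^6 mm⁴
I = 7.724×10^-6 m⁴
At the buckling limit P_cr = P = 2.020×10^5 N
From P_cr = π²EI/(K·L)²:  L = (1/K)·√(π²EI/P_cr) = (1/0.5)·√(π²×9.74×10^10×7.724×10^-6/2.020×10^5)
L = 12.1 m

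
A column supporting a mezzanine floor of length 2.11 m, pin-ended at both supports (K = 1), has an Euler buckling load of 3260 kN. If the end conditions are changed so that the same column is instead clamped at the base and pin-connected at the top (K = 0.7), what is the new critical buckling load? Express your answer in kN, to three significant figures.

P_cr ∝ 1/K², so P_cr,new = P_cr,old × (K_old/K_new)² = 3260 × (1/0.7)²
= 3260 × 2.041 = 6650 kN

P_cr ≈ 6650 kN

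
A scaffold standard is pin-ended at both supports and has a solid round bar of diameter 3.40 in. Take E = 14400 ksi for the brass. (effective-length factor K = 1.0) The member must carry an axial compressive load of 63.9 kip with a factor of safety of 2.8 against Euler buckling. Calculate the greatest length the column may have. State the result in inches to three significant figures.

I = πd⁴/64 = π×3.40⁴/64 = 6.560 in⁴
Required critical load P_cr = n·P = 2.8 × 63.9 = 178.9 kip = 1.789×10^5 lb
From P_cr = π²EI/(K·L)²:  L = (1/K)·√(π²EI/P_cr) = (1/1)·√(π²×1.44×10^7×6.560/1.789×10^5)
L = 72.2 in

L_max ≈ 72.2 in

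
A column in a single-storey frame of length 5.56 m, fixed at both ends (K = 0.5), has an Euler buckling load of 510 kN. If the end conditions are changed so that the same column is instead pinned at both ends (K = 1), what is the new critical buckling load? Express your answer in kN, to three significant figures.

P_cr ≈ 128 kN

P_cr ∝ 1/K², so P_cr,new = P_cr,old × (K_old/K_new)² = 510 × (0.5/1)²
= 510 × 0.2500 = 128 kN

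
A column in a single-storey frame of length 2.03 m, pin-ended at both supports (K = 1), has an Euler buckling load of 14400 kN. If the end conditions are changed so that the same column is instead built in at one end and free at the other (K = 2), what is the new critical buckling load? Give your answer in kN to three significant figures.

P_cr ∝ 1/K², so P_cr,new = P_cr,old × (K_old/K_new)² = 14400 × (1/2)²
= 14400 × 0.2500 = 3600 kN

P_cr ≈ 3600 kN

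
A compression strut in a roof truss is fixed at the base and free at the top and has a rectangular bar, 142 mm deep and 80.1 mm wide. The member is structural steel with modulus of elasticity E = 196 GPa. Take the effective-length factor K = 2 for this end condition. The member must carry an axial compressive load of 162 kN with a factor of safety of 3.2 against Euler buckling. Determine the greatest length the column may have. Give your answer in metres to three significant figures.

Buckling occurs about the weak axis: I_min = h·b³/12 with b = 80.1 mm (the shorter side).
I_min = 142×80.1³/12 = 6.081×10^6 mm⁴
I = 6.081×10^-6 m⁴
Required critical load P_cr = n·P = 3.2 × 162 = 518.4 kN = 5.184×10^5 N
From P_cr = π²EI/(K·L)²:  L = (1/K)·√(π²EI/P_cr) = (1/2)·√(π²×1.96×10^11×6.081×10^-6/5.184×10^5)
L = 2.38 m

L_max ≈ 2.38 m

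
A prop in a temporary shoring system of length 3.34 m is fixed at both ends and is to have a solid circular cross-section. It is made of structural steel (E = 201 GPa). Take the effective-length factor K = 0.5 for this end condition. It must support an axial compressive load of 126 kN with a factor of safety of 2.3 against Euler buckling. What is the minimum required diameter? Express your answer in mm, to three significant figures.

d ≈ 53.7 mm

Required P_cr = n·P = 2.3 × 126 = 289.8 kN
L_e = K·L = 0.5 × 3.34 = 1.670 m
Required I = P_cr·L_e²/(π²E) = 2.898×10^5 × 1.670² / (π² × 2.01×10^11) = 4.074×10^-7 m⁴
I_req = 4.074×10^5 mm⁴
Solid circle: I = πd⁴/64  ⇒  d = (64I/π)^(1/4) = (64×4.074×10^5/π)^(1/4) = 53.7 mm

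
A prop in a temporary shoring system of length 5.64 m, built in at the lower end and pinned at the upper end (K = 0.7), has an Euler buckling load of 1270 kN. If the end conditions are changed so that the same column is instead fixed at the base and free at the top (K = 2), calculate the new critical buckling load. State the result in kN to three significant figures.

P_cr ≈ 156 kN

P_cr ∝ 1/K², so P_cr,new = P_cr,old × (K_old/K_new)² = 1270 × (0.7/2)²
= 1270 × 0.1225 = 156 kN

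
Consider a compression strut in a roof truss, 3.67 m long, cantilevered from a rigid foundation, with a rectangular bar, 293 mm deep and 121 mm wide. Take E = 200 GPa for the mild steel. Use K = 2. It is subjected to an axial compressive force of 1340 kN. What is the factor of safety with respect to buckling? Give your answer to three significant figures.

Buckling occurs about the weak axis: I_min = h·b³/12 with b = 121 mm (the shorter side).
I_min = 293×121³/12 = 4.326×10^7 mm⁴
I = 4.326×10^7 mm⁴ = 4.326×10^-5 m⁴
Effective length L_e = K·L = 2 × 3.67 = 7.340 m
P_cr = π²EI / L_e² = π² × 200×10⁹ × 4.326×10^-5 / 7.340² = 1.585×10^6 N
Factor of safety n = P_cr / P = 1584.8 / 1340 = 1.18

n ≈ 1.18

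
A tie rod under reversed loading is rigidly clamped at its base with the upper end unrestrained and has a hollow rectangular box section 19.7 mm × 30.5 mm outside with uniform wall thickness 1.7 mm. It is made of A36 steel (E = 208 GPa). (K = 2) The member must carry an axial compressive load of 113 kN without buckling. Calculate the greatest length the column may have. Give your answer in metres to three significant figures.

Inner dimensions: h_i = 30.5 − 2×1.7 = 27.10 mm, b_i = 19.7 − 2×1.7 = 16.30 mm
Weak-axis I_min = (h_o·b_o³ − h_i·b_i³)/12 with b_o = 19.7, b_i = 16.30 mm (shorter outer/inner sides).
I_min = (30.5×19.7³ − 27.10×16.30³)/12 = 9.652×10^3 mm⁴
I = 9.652×10^-9 m⁴
At the buckling limit P_cr = P = 1.130×10^5 N
From P_cr = π²EI/(K·L)²:  L = (1/K)·√(π²EI/P_cr) = (1/2)·√(π²×2.08×10^11×9.652×10^-9/1.130×10^5)
L = 0.209 m

L_max ≈ 0.209 m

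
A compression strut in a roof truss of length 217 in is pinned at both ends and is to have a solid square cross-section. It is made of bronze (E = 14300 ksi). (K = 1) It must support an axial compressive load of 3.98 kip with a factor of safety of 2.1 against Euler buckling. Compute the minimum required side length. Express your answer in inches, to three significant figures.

a ≈ 2.41 in

Required P_cr = n·P = 2.1 × 3.98 = 8.358 kip
L_e = K·L = 1 × 217 = 217.0 in
Required I = P_cr·L_e²/(π²E) = 8.358×10^3 × 217.0² / (π² × 1.43×10^7) = 2.789 in⁴
Solid square: I = a⁴/12  ⇒  a = (12I)^(1/4) = (12×2.789)^(1/4) = 2.41 in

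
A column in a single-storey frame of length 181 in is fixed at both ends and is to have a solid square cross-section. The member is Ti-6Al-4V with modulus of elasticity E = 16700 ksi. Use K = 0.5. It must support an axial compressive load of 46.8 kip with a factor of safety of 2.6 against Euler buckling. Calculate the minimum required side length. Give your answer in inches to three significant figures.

Required P_cr = n·P = 2.6 × 46.8 = 121.7 kip
L_e = K·L = 0.5 × 181 = 90.50 in
Required I = P_cr·L_e²/(π²E) = 1.217×10^5 × 90.50² / (π² × 1.67×10^7) = 6.046 in⁴
Solid square: I = a⁴/12  ⇒  a = (12I)^(1/4) = (12×6.046)^(1/4) = 2.92 in

a ≈ 2.92 in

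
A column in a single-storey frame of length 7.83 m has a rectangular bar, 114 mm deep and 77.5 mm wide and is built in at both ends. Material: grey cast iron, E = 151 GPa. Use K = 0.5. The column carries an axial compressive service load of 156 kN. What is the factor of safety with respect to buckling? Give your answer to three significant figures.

Buckling occurs about the weak axis: I_min = h·b³/12 with b = 77.5 mm (the shorter side).
I_min = 114×77.5³/12 = 4.422×10^6 mm⁴
I = 4.422×10^6 mm⁴ = 4.422×10^-6 m⁴
Effective length L_e = K·L = 0.5 × 7.83 = 3.915 m
P_cr = π²EI / L_e² = π² × 151×10⁹ × 4.422×10^-6 / 3.915² = 4.300×10^5 N
Factor of safety n = P_cr / P = 429.97 / 156 = 2.76

n ≈ 2.76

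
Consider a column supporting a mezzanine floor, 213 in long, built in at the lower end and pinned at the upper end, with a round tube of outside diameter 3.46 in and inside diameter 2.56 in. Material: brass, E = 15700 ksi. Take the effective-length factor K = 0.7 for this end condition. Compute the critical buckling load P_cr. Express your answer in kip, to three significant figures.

P_cr ≈ 34.3 kip

d_o = 3.46 in, d_i = 2.56 in
I = π(d_o⁴ − d_i⁴)/64 = π(3.46⁴ − 2.560⁴)/64 = 4.927 in⁴
Effective length L_e = K·L = 0.7 × 213 = 149.1 in
P_cr = π²EI / L_e² = π² × 15700×10³ × 4.927 / 149.1² = 3.434×10^4 lb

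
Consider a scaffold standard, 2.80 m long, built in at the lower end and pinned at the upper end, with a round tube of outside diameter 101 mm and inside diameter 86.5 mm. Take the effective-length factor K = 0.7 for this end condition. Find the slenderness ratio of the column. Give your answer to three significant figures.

d_o = 101 mm, d_i = 86.5 mm
I = π(d_o⁴ − d_i⁴)/64 = π(101⁴ − 86.50⁴)/64 = 2.360×10^6 mm⁴
A = 2.135×10^3 mm²;  r_min = √(I/A) = √(2.360×10^6/2.135×10^3) = 33.24 mm
L_e = K·L = 0.7 × 2.80 m = 1.960 m = 1960.0 mm
λ = L_e / r_min = 1960.0 / 33.24 = 59.0

λ ≈ 59.0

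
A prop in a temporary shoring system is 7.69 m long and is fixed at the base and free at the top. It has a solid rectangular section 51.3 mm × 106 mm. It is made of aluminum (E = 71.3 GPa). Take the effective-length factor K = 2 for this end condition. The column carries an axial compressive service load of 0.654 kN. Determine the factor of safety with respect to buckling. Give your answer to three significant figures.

Buckling occurs about the weak axis: I_min = h·b³/12 with b = 51.3 mm (the shorter side).
I_min = 106×51.3³/12 = 1.193×10^6 mm⁴
I = 1.193×10^6 mm⁴ = 1.193×10^-6 m⁴
Effective length L_e = K·L = 2 × 7.69 = 15.38 m
P_cr = π²EI / L_e² = π² × 71.3×10⁹ × 1.193×10^-6 / 15.38² = 3.548×10^3 N
Factor of safety n = P_cr / P = 3.5478 / 0.654 = 5.42

n ≈ 5.42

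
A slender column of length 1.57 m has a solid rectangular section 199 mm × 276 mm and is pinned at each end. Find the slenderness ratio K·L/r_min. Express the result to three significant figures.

For a rectangle r_min = b/√12 = 199/√12 = 57.45 mm
L_e = K·L = 1 × 1.57 m = 1.570 m = 1570.0 mm
λ = L_e / r_min = 1570.0 / 57.45 = 27.3

λ ≈ 27.3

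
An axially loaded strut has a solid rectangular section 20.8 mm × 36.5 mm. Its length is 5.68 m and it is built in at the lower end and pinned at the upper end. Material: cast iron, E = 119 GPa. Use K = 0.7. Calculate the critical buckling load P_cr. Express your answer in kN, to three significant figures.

Buckling occurs about the weak axis: I_min = h·b³/12 with b = 20.8 mm (the shorter side).
I_min = 36.5×20.8³/12 = 2.737×10^4 mm⁴
I = 2.737×10^4 mm⁴ = 2.737×10^-8 m⁴
Effective length L_e = K·L = 0.7 × 5.68 = 3.976 m
P_cr = π²EI / L_e² = π² × 119×10⁹ × 2.737×10^-8 / 3.976² = 2.034×10^3 N

P_cr ≈ 2.03 kN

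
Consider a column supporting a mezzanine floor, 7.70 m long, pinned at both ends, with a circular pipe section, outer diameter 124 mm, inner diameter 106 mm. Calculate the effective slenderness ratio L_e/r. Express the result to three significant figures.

d_o = 124 mm, d_i = 106 mm
I = π(d_o⁴ − d_i⁴)/64 = π(124⁴ − 106.0⁴)/64 = 5.408×10^6 mm⁴
A = 3.252×10^3 mm²;  r_min = √(I/A) = √(5.408×10^6/3.252×10^3) = 40.78 mm
L_e = K·L = 1 × 7.70 m = 7.700 m = 7700.0 mm
λ = L_e / r_min = 7700.0 / 40.78 = 189

λ ≈ 189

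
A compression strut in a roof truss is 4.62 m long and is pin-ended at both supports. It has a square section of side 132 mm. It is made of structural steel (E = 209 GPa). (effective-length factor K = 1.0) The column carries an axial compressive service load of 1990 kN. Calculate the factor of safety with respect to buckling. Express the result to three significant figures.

n ≈ 1.23

I = a⁴/12 = 132⁴/12 = 2.530×10^7 mm⁴
I = 2.530×10^7 mm⁴ = 2.530×10^-5 m⁴
Effective length L_e = K·L = 1 × 4.62 = 4.620 m
P_cr = π²EI / L_e² = π² × 209×10⁹ × 2.530×10^-5 / 4.620² = 2.445×10^6 N
Factor of safety n = P_cr / P = 2445.0 / 1990 = 1.23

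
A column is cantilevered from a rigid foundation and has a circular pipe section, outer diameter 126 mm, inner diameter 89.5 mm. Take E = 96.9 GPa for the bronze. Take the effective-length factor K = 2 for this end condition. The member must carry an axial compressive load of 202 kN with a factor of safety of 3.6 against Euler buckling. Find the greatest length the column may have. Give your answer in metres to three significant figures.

L_max ≈ 1.74 m

d_o = 126 mm, d_i = 89.5 mm
I = π(d_o⁴ − d_i⁴)/64 = π(126⁴ − 89.50⁴)/64 = 9.223×10^6 mm⁴
I = 9.223×10^-6 m⁴
Required critical load P_cr = n·P = 3.6 × 202 = 727.2 kN = 7.272×10^5 N
From P_cr = π²EI/(K·L)²:  L = (1/K)·√(π²EI/P_cr) = (1/2)·√(π²×9.69×10^10×9.223×10^-6/7.272×10^5)
L = 1.74 m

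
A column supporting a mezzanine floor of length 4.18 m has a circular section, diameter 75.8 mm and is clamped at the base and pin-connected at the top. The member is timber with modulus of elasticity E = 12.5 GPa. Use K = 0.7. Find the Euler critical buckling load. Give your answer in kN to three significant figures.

P_cr ≈ 23.4 kN

I = πd⁴/64 = π×75.8⁴/64 = 1.620×10^6 mm⁴
I = 1.620×10^6 mm⁴ = 1.620×10^-6 m⁴
Effective length L_e = K·L = 0.7 × 4.18 = 2.926 m
P_cr = π²EI / L_e² = π² × 12.5×10⁹ × 1.620×10^-6 / 2.926² = 2.335×10^4 N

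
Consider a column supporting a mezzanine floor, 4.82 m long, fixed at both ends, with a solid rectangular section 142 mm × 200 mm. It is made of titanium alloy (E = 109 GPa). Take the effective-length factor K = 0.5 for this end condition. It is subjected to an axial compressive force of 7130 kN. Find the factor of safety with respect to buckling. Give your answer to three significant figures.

Buckling occurs about the weak axis: I_min = h·b³/12 with b = 142 mm (the shorter side).
I_min = 200×142³/12 = 4.772×10^7 mm⁴
I = 4.772×10^7 mm⁴ = 4.772×10^-5 m⁴
Effective length L_e = K·L = 0.5 × 4.82 = 2.410 m
P_cr = π²EI / L_e² = π² × 109×10⁹ × 4.772×10^-5 / 2.410² = 8.839×10^6 N
Factor of safety n = P_cr / P = 8839.1 / 7130 = 1.24

n ≈ 1.24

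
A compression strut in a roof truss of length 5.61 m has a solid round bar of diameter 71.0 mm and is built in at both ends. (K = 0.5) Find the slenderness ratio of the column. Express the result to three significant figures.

I = πd⁴/64 = π×71.0⁴/64 = 1.247×10^6 mm⁴
A = 3.959×10^3 mm²;  r_min = √(I/A) = √(1.247×10^6/3.959×10^3) = 17.75 mm
L_e = K·L = 0.5 × 5.61 m = 2.805 m = 2805.0 mm
λ = L_e / r_min = 2805.0 / 17.75 = 158

λ ≈ 158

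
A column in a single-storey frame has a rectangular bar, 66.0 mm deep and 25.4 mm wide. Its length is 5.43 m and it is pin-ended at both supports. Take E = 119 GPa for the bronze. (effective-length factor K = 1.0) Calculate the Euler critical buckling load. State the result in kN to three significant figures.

Buckling occurs about the weak axis: I_min = h·b³/12 with b = 25.4 mm (the shorter side).
I_min = 66.0×25.4³/12 = 9.013×10^4 mm⁴
I = 9.013×10^4 mm⁴ = 9.013×10^-8 m⁴
Effective length L_e = K·L = 1 × 5.43 = 5.430 m
P_cr = π²EI / L_e² = π² × 119×10⁹ × 9.013×10^-8 / 5.430² = 3.590×10^3 N

P_cr ≈ 3.59 kN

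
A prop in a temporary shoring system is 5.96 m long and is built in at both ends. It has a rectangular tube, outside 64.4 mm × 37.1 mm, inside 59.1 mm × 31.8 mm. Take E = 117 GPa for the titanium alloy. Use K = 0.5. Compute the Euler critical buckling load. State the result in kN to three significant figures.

Weak-axis I_min = (h_o·b_o³ − h_i·b_i³)/12 with b_o = 37.1, b_i = 31.80 mm (shorter outer/inner sides).
I_min = (64.4×37.1³ − 59.10×31.80³)/12 = 1.157×10^5 mm⁴
I = 1.157×10^5 mm⁴ = 1.157×10^-7 m⁴
Effective length L_e = K·L = 0.5 × 5.96 = 2.980 m
P_cr = π²EI / L_e² = π² × 117×10⁹ × 1.157×10^-7 / 2.980² = 1.504×10^4 N

P_cr ≈ 15.0 kN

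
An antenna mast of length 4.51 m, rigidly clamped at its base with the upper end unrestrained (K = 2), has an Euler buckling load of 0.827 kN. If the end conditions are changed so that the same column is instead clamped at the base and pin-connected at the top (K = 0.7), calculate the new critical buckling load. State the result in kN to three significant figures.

P_cr ∝ 1/K², so P_cr,new = P_cr,old × (K_old/K_new)² = 0.827 × (2/0.7)²
= 0.827 × 8.163 = 6.75 kN

P_cr ≈ 6.75 kN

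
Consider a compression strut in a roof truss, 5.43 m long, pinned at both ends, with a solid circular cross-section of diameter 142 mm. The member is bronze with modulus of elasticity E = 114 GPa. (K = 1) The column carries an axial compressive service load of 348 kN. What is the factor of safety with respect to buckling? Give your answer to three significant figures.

I = πd⁴/64 = π×142⁴/64 = 1.996×10^7 mm⁴
I = 1.996×10^7 mm⁴ = 1.996×10^-5 m⁴
Effective length L_e = K·L = 1 × 5.43 = 5.430 m
P_cr = π²EI / L_e² = π² × 114×10⁹ × 1.996×10^-5 / 5.430² = 7.616×10^5 N
Factor of safety n = P_cr / P = 761.60 / 348 = 2.19

n ≈ 2.19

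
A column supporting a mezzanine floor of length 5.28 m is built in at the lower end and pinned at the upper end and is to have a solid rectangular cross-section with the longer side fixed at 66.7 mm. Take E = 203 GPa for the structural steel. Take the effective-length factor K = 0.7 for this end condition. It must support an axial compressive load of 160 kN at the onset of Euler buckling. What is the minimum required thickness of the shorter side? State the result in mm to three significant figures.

b ≈ 58.1 mm

L_e = K·L = 0.7 × 5.28 = 3.696 m
Required I = P_cr·L_e²/(π²E) = 1.600×10^5 × 3.696² / (π² × 2.03×10^11) = 1.091×10^-6 m⁴
I_req = 1.091×10^6 mm⁴
Rectangle, weak axis: I_min = h·b³/12 with h = 66.7 mm fixed  ⇒  b = (12I/h)^(1/3) = 58.1 mm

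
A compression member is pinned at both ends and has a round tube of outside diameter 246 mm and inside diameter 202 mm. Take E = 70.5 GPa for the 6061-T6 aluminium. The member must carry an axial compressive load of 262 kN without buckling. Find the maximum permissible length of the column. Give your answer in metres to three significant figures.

d_o = 246 mm, d_i = 202 mm
I = π(d_o⁴ − d_i⁴)/64 = π(246⁴ − 202.0⁴)/64 = 9.804×10^7 mm⁴
I = 9.804×10^-5 m⁴
At the buckling limit P_cr = P = 2.620×10^5 N
From P_cr = π²EI/(K·L)²:  L = (1/K)·√(π²EI/P_cr) = (1/1)·√(π²×7.05×10^10×9.804×10^-5/2.620×10^5)
L = 16.1 m

L_max ≈ 16.1 m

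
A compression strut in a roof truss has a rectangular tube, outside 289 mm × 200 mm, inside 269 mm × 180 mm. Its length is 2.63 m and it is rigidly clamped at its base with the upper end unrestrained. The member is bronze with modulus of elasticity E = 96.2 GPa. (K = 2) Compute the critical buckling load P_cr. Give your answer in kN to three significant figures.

Weak-axis I_min = (h_o·b_o³ − h_i·b_i³)/12 with b_o = 200, b_i = 180.0 mm (shorter outer/inner sides).
I_min = (289×200³ − 269.0×180.0³)/12 = 6.193×10^7 mm⁴
I = 6.193×10^7 mm⁴ = 6.193×10^-5 m⁴
Effective length L_e = K·L = 2 × 2.63 = 5.260 m
P_cr = π²EI / L_e² = π² × 96.2×10⁹ × 6.193×10^-5 / 5.260² = 2.125×10^6 N

P_cr ≈ 2130 kN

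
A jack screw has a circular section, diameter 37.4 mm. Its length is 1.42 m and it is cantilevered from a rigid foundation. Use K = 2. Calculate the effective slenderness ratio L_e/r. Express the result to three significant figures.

λ ≈ 304

For a solid circle r = d/4 = 37.4/4 = 9.350 mm
L_e = K·L = 2 × 1.42 m = 2.840 m = 2840.0 mm
λ = L_e / r_min = 2840.0 / 9.350 = 304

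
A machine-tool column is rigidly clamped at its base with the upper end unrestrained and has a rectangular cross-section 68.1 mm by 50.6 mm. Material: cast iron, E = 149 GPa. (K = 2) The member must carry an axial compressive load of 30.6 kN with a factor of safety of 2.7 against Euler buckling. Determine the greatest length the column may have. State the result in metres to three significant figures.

Buckling occurs about the weak axis: I_min = h·b³/12 with b = 50.6 mm (the shorter side).
I_min = 68.1×50.6³/12 = 7.352×10^5 mm⁴
I = 7.352×10^-7 m⁴
Required critical load P_cr = n·P = 2.7 × 30.6 = 82.62 kN = 8.262×10^4 N
From P_cr = π²EI/(K·L)²:  L = (1/K)·√(π²EI/P_cr) = (1/2)·√(π²×1.49×10^11×7.352×10^-7/8.262×10^4)
L = 1.81 m

L_max ≈ 1.81 m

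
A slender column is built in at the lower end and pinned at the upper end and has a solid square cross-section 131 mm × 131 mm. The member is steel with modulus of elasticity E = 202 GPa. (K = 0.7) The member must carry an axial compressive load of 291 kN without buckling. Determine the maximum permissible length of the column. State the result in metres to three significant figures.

L_max ≈ 18.5 m

I = a⁴/12 = 131⁴/12 = 2.454×10^7 mm⁴
I = 2.454×10^-5 m⁴
At the buckling limit P_cr = P = 2.910×10^5 N
From P_cr = π²EI/(K·L)²:  L = (1/K)·√(π²EI/P_cr) = (1/0.7)·√(π²×2.02×10^11×2.454×10^-5/2.910×10^5)
L = 18.5 m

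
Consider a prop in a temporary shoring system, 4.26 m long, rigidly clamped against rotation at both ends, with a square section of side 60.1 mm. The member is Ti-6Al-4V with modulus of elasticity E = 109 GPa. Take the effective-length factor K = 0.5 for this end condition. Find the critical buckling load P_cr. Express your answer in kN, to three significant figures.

P_cr ≈ 258 kN

I = a⁴/12 = 60.1⁴/12 = 1.087×10^6 mm⁴
I = 1.087×10^6 mm⁴ = 1.087×10^-6 m⁴
Effective length L_e = K·L = 0.5 × 4.26 = 2.130 m
P_cr = π²EI / L_e² = π² × 109×10⁹ × 1.087×10^-6 / 2.130² = 2.578×10^5 N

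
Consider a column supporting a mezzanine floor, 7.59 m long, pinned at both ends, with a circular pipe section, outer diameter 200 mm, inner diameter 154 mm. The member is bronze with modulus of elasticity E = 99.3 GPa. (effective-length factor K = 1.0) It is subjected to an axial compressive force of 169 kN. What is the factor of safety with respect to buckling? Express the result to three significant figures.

n ≈ 5.13

d_o = 200 mm, d_i = 154 mm
I = π(d_o⁴ − d_i⁴)/64 = π(200⁴ − 154.0⁴)/64 = 5.093×10^7 mm⁴
I = 5.093×10^7 mm⁴ = 5.093×10^-5 m⁴
Effective length L_e = K·L = 1 × 7.59 = 7.590 m
P_cr = π²EI / L_e² = π² × 99.3×10⁹ × 5.093×10^-5 / 7.590² = 8.665×10^5 N
Factor of safety n = P_cr / P = 866.45 / 169 = 5.13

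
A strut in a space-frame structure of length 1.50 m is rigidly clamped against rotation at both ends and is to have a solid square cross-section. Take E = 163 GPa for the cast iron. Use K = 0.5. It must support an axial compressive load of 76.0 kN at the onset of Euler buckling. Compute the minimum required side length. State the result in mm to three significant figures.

a ≈ 23.8 mm

L_e = K·L = 0.5 × 1.50 = 0.7500 m
Required I = P_cr·L_e²/(π²E) = 7.600×10^4 × 0.7500² / (π² × 1.63×10^11) = 2.657×10^-8 m⁴
I_req = 2.657×10^4 mm⁴
Solid square: I = a⁴/12  ⇒  a = (12I)^(1/4) = (12×2.657×10^4)^(1/4) = 23.8 mm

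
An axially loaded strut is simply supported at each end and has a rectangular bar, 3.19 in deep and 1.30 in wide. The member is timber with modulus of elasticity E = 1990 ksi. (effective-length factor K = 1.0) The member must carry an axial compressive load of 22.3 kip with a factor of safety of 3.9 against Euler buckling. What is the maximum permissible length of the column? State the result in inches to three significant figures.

Buckling occurs about the weak axis: I_min = h·b³/12 with b = 1.30 in (the shorter side).
I_min = 3.19×1.30³/12 = 0.5840 in⁴
Required critical load P_cr = n·P = 3.9 × 22.3 = 86.97 kip = 8.697×10^4 lb
From P_cr = π²EI/(K·L)²:  L = (1/K)·√(π²EI/P_cr) = (1/1)·√(π²×1.99×10^6×0.5840/8.697×10^4)
L = 11.5 in

L_max ≈ 11.5 in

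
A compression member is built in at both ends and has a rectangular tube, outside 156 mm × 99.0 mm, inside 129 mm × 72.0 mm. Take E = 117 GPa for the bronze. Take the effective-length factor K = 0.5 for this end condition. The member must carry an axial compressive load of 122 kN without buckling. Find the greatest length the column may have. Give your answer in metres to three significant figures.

Weak-axis I_min = (h_o·b_o³ − h_i·b_i³)/12 with b_o = 99.0, b_i = 72.00 mm (shorter outer/inner sides).
I_min = (156×99.0³ − 129.0×72.00³)/12 = 8.601×10^6 mm⁴
I = 8.601×10^-6 m⁴
At the buckling limit P_cr = P = 1.220×10^5 N
From P_cr = π²EI/(K·L)²:  L = (1/K)·√(π²EI/P_cr) = (1/0.5)·√(π²×1.17×10^11×8.601×10^-6/1.220×10^5)
L = 18.0 m

L_max ≈ 18.0 m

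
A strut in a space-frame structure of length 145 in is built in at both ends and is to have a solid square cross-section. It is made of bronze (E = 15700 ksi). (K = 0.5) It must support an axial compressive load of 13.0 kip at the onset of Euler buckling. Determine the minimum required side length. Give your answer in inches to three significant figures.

a ≈ 1.52 in

L_e = K·L = 0.5 × 145 = 72.50 in
Required I = P_cr·L_e²/(π²E) = 1.300×10^4 × 72.50² / (π² × 1.57×10^7) = 0.4410 in⁴
Solid square: I = a⁴/12  ⇒  a = (12I)^(1/4) = (12×0.4410)^(1/4) = 1.52 in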